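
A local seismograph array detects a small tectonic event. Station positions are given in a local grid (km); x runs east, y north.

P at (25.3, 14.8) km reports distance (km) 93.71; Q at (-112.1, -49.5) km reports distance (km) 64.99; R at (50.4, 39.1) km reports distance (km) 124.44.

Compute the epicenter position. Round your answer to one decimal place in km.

Circle about each station: (x − 25.3)² + (y − 14.8)² = 93.71²; (x + 112.1)² + (y + 49.5)² = 64.99²; (x − 50.4)² + (y − 39.1)² = 124.44².
Subtracting the P equation from the Q and R equations removes the quadratic terms:
-274.8 x − 128.6 y = 18715.39
50.2 x + 48.6 y = -3493.91
Solving the 2×2 system: x ≈ -66.7, y ≈ -3.0 km.
Check against P (with the unrounded x, y): √((x − 25.3)²+(y − 14.8)²) = 93.71 ≈ 93.71 km. ✓

x ≈ -66.7 km, y ≈ -3.0 km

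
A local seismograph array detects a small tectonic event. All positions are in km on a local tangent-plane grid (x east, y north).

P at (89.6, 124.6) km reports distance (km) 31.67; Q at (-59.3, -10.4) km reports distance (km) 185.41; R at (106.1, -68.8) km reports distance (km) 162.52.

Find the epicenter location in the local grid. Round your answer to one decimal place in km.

94.4 km east, 93.3 km north

Circle about each station: (x − 89.6)² + (y − 124.6)² = 31.67²; (x + 59.3)² + (y + 10.4)² = 185.41²; (x − 106.1)² + (y + 68.8)² = 162.52².
Subtracting the P equation from the Q and R equations removes the quadratic terms:
-297.8 x − 270.0 y = -53302.55
33.0 x − 386.8 y = -32972.43
Solving the 2×2 system: x ≈ 94.4, y ≈ 93.3 km.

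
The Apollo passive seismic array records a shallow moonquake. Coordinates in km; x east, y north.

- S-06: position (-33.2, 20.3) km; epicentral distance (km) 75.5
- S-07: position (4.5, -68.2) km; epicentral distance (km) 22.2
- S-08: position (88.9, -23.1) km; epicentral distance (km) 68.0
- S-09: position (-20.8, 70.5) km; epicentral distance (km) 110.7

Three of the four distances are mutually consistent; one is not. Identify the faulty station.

S-07

Solve using three stations at a time. Using S-06, S-08, S-09 (subtract circle equations pairwise → linear system) gives (x, y) ≈ (21.4, -31.8).
Distances from that point to each station vs reported:
  S-06: calculated 75.5 vs reported 75.5 → residual 0.0 km
  S-07: calculated 40.1 vs reported 22.2 → residual 17.9 km
  S-08: calculated 68.0 vs reported 68.0 → residual 0.0 km
  S-09: calculated 110.7 vs reported 110.7 → residual 0.0 km
S-06, S-08, S-09 are mutually consistent (residuals ≈ 0); S-07 is off by 17.9 km.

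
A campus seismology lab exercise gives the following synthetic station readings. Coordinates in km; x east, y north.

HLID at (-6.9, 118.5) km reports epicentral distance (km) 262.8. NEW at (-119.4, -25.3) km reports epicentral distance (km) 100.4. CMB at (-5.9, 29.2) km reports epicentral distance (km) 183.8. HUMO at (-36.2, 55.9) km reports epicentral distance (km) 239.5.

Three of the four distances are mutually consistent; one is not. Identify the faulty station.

Solve using three stations at a time. Using HLID, NEW, CMB (subtract circle equations pairwise → linear system) gives (x, y) ≈ (-106.2, -124.8).
Distances from that point to each station vs reported:
  HLID: calculated 262.8 vs reported 262.8 → residual 0.0 km
  NEW: calculated 100.4 vs reported 100.4 → residual 0.0 km
  CMB: calculated 183.8 vs reported 183.8 → residual 0.0 km
  HUMO: calculated 193.8 vs reported 239.5 → residual 45.7 km
HLID, NEW, CMB are mutually consistent (residuals ≈ 0); HUMO is off by 45.7 km.

HUMO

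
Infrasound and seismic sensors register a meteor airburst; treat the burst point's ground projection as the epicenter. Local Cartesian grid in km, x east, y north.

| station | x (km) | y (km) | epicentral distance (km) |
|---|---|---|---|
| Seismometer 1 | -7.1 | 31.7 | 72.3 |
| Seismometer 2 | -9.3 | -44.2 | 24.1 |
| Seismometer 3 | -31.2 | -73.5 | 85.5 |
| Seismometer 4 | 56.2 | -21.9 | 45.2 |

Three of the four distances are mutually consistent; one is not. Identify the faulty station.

Seismometer 3

Solve using three stations at a time. Using Seismometer 1, Seismometer 2, Seismometer 4 (subtract circle equations pairwise → linear system) gives (x, y) ≈ (13.8, -37.5).
Distances from that point to each station vs reported:
  Seismometer 1: calculated 72.3 vs reported 72.3 → residual 0.0 km
  Seismometer 2: calculated 24.1 vs reported 24.1 → residual 0.0 km
  Seismometer 3: calculated 57.6 vs reported 85.5 → residual 27.9 km
  Seismometer 4: calculated 45.2 vs reported 45.2 → residual 0.0 km
Seismometer 1, Seismometer 2, Seismometer 4 are mutually consistent (residuals ≈ 0); Seismometer 3 is off by 27.9 km.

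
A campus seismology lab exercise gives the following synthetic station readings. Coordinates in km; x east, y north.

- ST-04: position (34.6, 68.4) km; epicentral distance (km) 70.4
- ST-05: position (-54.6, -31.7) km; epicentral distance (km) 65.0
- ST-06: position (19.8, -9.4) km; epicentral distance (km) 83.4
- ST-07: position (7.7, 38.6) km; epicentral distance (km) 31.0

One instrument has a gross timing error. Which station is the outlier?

ST-06

Solve using three stations at a time. Using ST-04, ST-05, ST-07 (subtract circle equations pairwise → linear system) gives (x, y) ≈ (-19.7, 23.3).
Distances from that point to each station vs reported:
  ST-04: calculated 70.6 vs reported 70.4 → residual 0.2 km
  ST-05: calculated 65.2 vs reported 65.0 → residual 0.2 km
  ST-06: calculated 51.3 vs reported 83.4 → residual 32.1 km
  ST-07: calculated 31.4 vs reported 31.0 → residual 0.4 km
ST-04, ST-05, ST-07 are mutually consistent (residuals ≈ 0); ST-06 is off by 32.1 km.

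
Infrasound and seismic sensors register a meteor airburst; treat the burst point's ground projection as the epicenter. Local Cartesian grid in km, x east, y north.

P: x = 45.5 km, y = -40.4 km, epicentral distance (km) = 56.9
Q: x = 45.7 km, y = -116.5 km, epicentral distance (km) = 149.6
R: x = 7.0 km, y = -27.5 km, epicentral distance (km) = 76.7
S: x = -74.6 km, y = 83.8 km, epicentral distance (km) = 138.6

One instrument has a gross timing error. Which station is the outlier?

Solve using three stations at a time. Using Q, R, S (subtract circle equations pairwise → linear system) gives (x, y) ≈ (54.2, 32.8).
Distances from that point to each station vs reported:
  P: calculated 73.7 vs reported 56.9 → residual 16.8 km
  Q: calculated 149.5 vs reported 149.6 → residual 0.1 km
  R: calculated 76.5 vs reported 76.7 → residual 0.2 km
  S: calculated 138.5 vs reported 138.6 → residual 0.1 km
Q, R, S are mutually consistent (residuals ≈ 0); P is off by 16.8 km.

P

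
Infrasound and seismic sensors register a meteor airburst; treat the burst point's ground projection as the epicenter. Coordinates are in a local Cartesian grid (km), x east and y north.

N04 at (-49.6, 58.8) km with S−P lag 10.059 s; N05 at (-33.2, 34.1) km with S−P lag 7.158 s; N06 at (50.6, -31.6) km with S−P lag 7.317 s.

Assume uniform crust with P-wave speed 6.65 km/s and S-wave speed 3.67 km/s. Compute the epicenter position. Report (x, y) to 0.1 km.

Distance from S−P lag: d = Δt · v_P v_S / (v_P − v_S) = Δt · (6.65·3.67)/(6.65−3.67) ≈ 8.1898·Δt.
So d_N04 = 82.38, d_N05 = 58.62, d_N06 = 59.92 km.
Circle about each station: (x + 49.6)² + (y − 58.8)² = 82.38²; (x + 33.2)² + (y − 34.1)² = 58.62²; (x − 50.6)² + (y + 31.6)² = 59.92².
Subtracting pairs of circle equations eliminates x²+y² and gives linear equations (the radical axes):
32.8 x − 49.4 y = -302.39
200.4 x − 180.8 y = 837.38
Solving the 2×2 system: x ≈ 24.2, y ≈ 22.2 km.

(24.2, 22.2)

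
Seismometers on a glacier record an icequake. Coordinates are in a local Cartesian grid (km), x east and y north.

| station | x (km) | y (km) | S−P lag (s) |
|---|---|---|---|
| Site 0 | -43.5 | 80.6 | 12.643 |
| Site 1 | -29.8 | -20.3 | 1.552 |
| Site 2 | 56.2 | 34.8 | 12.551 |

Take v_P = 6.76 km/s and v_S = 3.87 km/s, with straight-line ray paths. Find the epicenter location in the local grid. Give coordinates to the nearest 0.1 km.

Distance from S−P lag: d = Δt · v_P v_S / (v_P − v_S) = Δt · (6.76·3.87)/(6.76−3.87) ≈ 9.0523·Δt.
So d_Site 0 = 114.45, d_Site 1 = 14.05, d_Site 2 = 113.62 km.
Circle about each station: (x + 43.5)² + (y − 80.6)² = 114.45²; (x + 29.8)² + (y + 20.3)² = 14.05²; (x − 56.2)² + (y − 34.8)² = 113.62².
Subtracting the Site 0 equation from the Site 1 and Site 2 equations removes the quadratic terms:
27.4 x − 201.8 y = 5812.92
199.4 x − 91.6 y = -3829.83
Solving the 2×2 system: x ≈ -34.6, y ≈ -33.5 km.

-34.6 km east, -33.5 km north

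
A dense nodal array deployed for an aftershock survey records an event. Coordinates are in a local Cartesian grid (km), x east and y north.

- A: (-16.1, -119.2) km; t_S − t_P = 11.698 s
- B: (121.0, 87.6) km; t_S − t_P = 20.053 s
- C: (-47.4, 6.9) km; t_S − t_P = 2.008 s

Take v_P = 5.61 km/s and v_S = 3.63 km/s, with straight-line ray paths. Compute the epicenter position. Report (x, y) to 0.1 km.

Distance from S−P lag: d = Δt · v_P v_S / (v_P − v_S) = Δt · (5.61·3.63)/(5.61−3.63) ≈ 10.2850·Δt.
So d_A = 120.31, d_B = 206.25, d_C = 20.65 km.
Circle about each station: (x + 16.1)² + (y + 119.2)² = 120.31²; (x − 121.0)² + (y − 87.6)² = 206.25²; (x + 47.4)² + (y − 6.9)² = 20.65².
Subtracting pairs of circle equations eliminates x²+y² and gives linear equations (the radical axes):
274.2 x + 413.6 y = -20217.66
-62.6 x + 252.2 y = 1874.59
Solving the 2×2 system: x ≈ -61.8, y ≈ -7.9 km.

-61.8 km east, -7.9 km north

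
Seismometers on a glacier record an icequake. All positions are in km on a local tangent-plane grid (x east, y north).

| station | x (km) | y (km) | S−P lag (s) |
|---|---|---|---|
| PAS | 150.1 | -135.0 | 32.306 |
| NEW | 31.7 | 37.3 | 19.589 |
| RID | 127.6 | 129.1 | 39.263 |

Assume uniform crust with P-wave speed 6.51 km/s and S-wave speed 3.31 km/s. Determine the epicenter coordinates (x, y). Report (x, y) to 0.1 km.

Distance from S−P lag: d = Δt · v_P v_S / (v_P − v_S) = Δt · (6.51·3.31)/(6.51−3.31) ≈ 6.7338·Δt.
So d_PAS = 217.54, d_NEW = 131.91, d_RID = 264.39 km.
Circle about each station: (x − 150.1)² + (y + 135.0)² = 217.54²; (x − 31.7)² + (y − 37.3)² = 131.91²; (x − 127.6)² + (y − 129.1)² = 264.39².
Subtracting pairs of circle equations eliminates x²+y² and gives linear equations (the radical axes):
-236.8 x + 344.6 y = -8435.43
-45.0 x + 528.2 y = -30384.86
Solving the 2×2 system: x ≈ -54.9, y ≈ -62.2 km.
Check against PAS (with the unrounded x, y): √((x − 150.1)²+(y + 135.0)²) = 217.54 ≈ 217.54 km. ✓

x ≈ -54.9 km, y ≈ -62.2 km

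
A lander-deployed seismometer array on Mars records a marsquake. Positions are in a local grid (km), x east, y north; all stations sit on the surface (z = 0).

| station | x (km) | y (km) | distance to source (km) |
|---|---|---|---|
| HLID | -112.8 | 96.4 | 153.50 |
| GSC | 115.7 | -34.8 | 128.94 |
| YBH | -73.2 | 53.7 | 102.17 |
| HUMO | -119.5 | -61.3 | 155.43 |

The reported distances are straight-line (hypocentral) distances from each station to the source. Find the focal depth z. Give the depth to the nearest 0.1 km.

Each station gives a sphere (x−x_i)² + (y−y_i)² + z² = d_i² (stations at z=0).
Subtracting the HLID sphere from GSC and YBH: z² cancels, leaving linear equations in x and y:
457.0 x − 262.4 y = -482.54
79.2 x − 85.4 y = -651.33
Solving: x ≈ 7.108, y ≈ 14.219 km (keep extra digits for the depth step; rounded: 7.1, 14.2).
Then from the HLID sphere: z² = 153.50² − (x + 112.8)² − (y − 96.4)² with x = 7.108, y = 14.219, so z ≈ 49.301 ≈ 49.3 km.

49.3 km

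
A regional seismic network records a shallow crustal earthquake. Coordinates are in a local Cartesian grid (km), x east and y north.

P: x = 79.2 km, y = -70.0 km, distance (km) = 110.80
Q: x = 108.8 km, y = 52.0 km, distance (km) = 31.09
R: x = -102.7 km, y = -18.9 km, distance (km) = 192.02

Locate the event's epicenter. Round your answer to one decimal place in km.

Circle about each station: (x − 79.2)² + (y + 70.0)² = 110.80²; (x − 108.8)² + (y − 52.0)² = 31.09²; (x + 102.7)² + (y + 18.9)² = 192.02².
Subtracting the P equation from the Q and R equations removes the quadratic terms:
59.2 x + 244.0 y = 14678.85
-363.8 x + 102.2 y = -24863.18
Solving the 2×2 system: x ≈ 79.8, y ≈ 40.8 km.

79.8 km east, 40.8 km north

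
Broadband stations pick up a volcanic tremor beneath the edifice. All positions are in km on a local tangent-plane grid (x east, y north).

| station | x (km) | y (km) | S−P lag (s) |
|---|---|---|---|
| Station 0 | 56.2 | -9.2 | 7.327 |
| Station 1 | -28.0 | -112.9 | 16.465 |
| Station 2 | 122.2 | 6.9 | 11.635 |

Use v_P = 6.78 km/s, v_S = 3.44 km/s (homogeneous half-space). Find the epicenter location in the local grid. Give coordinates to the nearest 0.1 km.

Distance from S−P lag: d = Δt · v_P v_S / (v_P − v_S) = Δt · (6.78·3.44)/(6.78−3.44) ≈ 6.9830·Δt.
So d_Station 0 = 51.16, d_Station 1 = 114.97, d_Station 2 = 81.25 km.
Circle about each station: (x − 56.2)² + (y + 9.2)² = 51.16²; (x + 28.0)² + (y + 112.9)² = 114.97²; (x − 122.2)² + (y − 6.9)² = 81.25².
Subtracting the Station 0 equation from the Station 1 and Station 2 equations removes the quadratic terms:
-168.4 x − 207.4 y = -313.43
132.0 x + 32.2 y = 7753.15
Solving the 2×2 system: x ≈ 72.8, y ≈ -57.6 km.

(72.8, -57.6)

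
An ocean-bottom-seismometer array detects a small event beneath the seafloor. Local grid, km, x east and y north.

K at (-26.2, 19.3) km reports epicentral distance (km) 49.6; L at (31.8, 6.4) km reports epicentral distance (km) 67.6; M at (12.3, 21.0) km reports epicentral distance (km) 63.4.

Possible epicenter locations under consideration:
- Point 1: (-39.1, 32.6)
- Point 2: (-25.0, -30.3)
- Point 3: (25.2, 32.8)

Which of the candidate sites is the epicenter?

For each candidate, compare |candidate − station| to the reported distance:
Point 1: residuals K 31.1, L 8.0, M 10.7 → max 31.1 km
Point 2: residuals K 0.0, L 0.0, M 0.0 → max 0.0 km
Point 3: residuals K 3.5, L 40.4, M 45.9 → max 45.9 km
Only Point 2 has all residuals ≈ 0.

Point 2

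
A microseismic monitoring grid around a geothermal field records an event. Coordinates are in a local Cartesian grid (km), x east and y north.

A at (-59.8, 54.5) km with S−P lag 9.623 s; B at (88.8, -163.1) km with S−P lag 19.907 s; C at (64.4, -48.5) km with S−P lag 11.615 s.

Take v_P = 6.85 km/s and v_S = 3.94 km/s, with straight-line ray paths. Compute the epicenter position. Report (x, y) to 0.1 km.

x ≈ -42.2 km, y ≈ -33.0 km

Distance from S−P lag: d = Δt · v_P v_S / (v_P − v_S) = Δt · (6.85·3.94)/(6.85−3.94) ≈ 9.2746·Δt.
So d_A = 89.25, d_B = 184.63, d_C = 107.72 km.
Circle about each station: (x + 59.8)² + (y − 54.5)² = 89.25²; (x − 88.8)² + (y + 163.1)² = 184.63²; (x − 64.4)² + (y + 48.5)² = 107.72².
Subtracting pairs of circle equations eliminates x²+y² and gives linear equations (the radical axes):
297.2 x − 435.2 y = 1818.09
248.4 x − 206.0 y = -3684.72
Solving the 2×2 system: x ≈ -42.2, y ≈ -33.0 km.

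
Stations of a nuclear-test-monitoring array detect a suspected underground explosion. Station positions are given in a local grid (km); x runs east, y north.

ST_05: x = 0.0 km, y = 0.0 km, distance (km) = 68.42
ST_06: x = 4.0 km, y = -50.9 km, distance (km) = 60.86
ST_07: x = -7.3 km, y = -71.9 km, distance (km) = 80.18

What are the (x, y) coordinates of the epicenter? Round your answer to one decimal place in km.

Circle about each station: x² + y² = 68.42²; (x − 4.0)² + (y + 50.9)² = 60.86²; (x + 7.3)² + (y + 71.9)² = 80.18².
Subtracting pairs of circle equations eliminates x²+y² and gives linear equations (the radical axes):
8.0 x − 101.8 y = 3584.17
-14.6 x − 143.8 y = 3475.36
Solving the 2×2 system: x ≈ 61.3, y ≈ -30.4 km.

x ≈ 61.3 km, y ≈ -30.4 km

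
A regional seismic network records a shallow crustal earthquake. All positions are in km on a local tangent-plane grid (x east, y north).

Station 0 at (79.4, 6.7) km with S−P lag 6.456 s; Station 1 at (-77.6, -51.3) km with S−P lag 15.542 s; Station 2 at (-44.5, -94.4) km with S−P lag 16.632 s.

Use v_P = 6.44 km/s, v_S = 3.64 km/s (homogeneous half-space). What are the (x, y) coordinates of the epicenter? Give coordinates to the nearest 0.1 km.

Distance from S−P lag: d = Δt · v_P v_S / (v_P − v_S) = Δt · (6.44·3.64)/(6.44−3.64) ≈ 8.3720·Δt.
So d_Station 0 = 54.05, d_Station 1 = 130.12, d_Station 2 = 139.24 km.
Circle about each station: (x − 79.4)² + (y − 6.7)² = 54.05²; (x + 77.6)² + (y + 51.3)² = 130.12²; (x + 44.5)² + (y + 94.4)² = 139.24².
Subtracting pairs of circle equations eliminates x²+y² and gives linear equations (the radical axes):
-314.0 x − 116.0 y = -11705.61
-247.8 x − 202.2 y = -11924.02
Solving the 2×2 system: x ≈ 28.3, y ≈ 24.3 km.

(28.3, 24.3)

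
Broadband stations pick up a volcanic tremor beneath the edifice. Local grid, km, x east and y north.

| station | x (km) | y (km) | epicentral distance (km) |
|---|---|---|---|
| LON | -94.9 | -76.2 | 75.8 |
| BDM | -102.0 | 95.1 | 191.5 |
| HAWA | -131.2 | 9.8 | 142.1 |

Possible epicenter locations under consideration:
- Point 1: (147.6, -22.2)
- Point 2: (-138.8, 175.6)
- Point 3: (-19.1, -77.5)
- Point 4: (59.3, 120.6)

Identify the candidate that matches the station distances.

For each candidate, compare |candidate − station| to the reported distance:
Point 1: residuals LON 172.6, BDM 84.3, HAWA 138.5 → max 172.6 km
Point 2: residuals LON 179.8, BDM 103.0, HAWA 23.9 → max 179.8 km
Point 3: residuals LON 0.0, BDM 0.0, HAWA 0.0 → max 0.0 km
Point 4: residuals LON 174.2, BDM 28.2, HAWA 78.3 → max 174.2 km
Only Point 3 has all residuals ≈ 0.

Point 3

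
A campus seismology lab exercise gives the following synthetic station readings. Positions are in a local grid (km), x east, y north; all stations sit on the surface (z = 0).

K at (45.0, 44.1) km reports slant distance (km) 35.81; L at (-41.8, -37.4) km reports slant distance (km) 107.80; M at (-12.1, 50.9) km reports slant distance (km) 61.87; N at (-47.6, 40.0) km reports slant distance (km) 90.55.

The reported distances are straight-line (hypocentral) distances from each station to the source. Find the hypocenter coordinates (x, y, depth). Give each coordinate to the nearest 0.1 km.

(36.6, 29.5, 31.6)

Each station gives a sphere (x−x_i)² + (y−y_i)² + z² = d_i² (stations at z=0).
Subtracting the K sphere from L and M: z² cancels, leaving linear equations in x and y:
-173.6 x − 163.0 y = -11162.29
-114.2 x + 13.6 y = -3778.13
Solving: x ≈ 36.597, y ≈ 29.503 km (keep extra digits for the depth step; rounded: 36.6, 29.5).
Then from the K sphere: z² = 35.81² − (x − 45.0)² − (y − 44.1)² with x = 36.597, y = 29.503, so z ≈ 31.602 ≈ 31.6 km.
Check against N (with the unrounded solution): distance 90.54 ≈ 90.55 km. ✓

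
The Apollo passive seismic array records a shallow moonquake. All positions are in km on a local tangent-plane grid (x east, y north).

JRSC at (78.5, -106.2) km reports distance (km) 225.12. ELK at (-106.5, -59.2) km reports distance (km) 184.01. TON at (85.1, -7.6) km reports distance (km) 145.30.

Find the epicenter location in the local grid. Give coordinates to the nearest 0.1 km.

Circle about each station: (x − 78.5)² + (y + 106.2)² = 225.12²; (x + 106.5)² + (y + 59.2)² = 184.01²; (x − 85.1)² + (y + 7.6)² = 145.30².
Subtracting pairs of circle equations eliminates x²+y² and gives linear equations (the radical axes):
-370.0 x + 94.0 y = 14225.53
13.2 x + 197.2 y = 19426.00
Solving the 2×2 system: x ≈ -13.2, y ≈ 99.4 km.

x ≈ -13.2 km, y ≈ 99.4 km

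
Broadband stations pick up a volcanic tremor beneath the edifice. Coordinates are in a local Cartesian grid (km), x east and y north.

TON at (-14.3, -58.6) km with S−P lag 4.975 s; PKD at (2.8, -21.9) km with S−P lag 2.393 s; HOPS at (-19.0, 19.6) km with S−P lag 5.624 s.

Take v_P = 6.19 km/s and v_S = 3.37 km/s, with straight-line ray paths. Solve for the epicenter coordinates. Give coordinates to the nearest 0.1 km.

-14.9 km east, -21.8 km north

Distance from S−P lag: d = Δt · v_P v_S / (v_P − v_S) = Δt · (6.19·3.37)/(6.19−3.37) ≈ 7.3973·Δt.
So d_TON = 36.80, d_PKD = 17.70, d_HOPS = 41.60 km.
Circle about each station: (x + 14.3)² + (y + 58.6)² = 36.80²; (x − 2.8)² + (y + 21.9)² = 17.70²; (x + 19.0)² + (y − 19.6)² = 41.60².
Subtracting the TON equation from the PKD and HOPS equations removes the quadratic terms:
34.2 x + 73.4 y = -2110.05
-9.4 x + 156.4 y = -3269.61
Solving the 2×2 system: x ≈ -14.9, y ≈ -21.8 km.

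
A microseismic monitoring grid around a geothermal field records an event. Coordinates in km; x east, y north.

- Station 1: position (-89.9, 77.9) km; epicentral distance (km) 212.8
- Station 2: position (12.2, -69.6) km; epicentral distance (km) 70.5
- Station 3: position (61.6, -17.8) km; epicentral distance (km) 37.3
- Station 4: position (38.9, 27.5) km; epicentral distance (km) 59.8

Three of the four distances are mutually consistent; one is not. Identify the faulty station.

Station 4

Solve using three stations at a time. Using Station 1, Station 2, Station 3 (subtract circle equations pairwise → linear system) gives (x, y) ≈ (80.0, -50.2).
Distances from that point to each station vs reported:
  Station 1: calculated 212.8 vs reported 212.8 → residual 0.0 km
  Station 2: calculated 70.5 vs reported 70.5 → residual 0.0 km
  Station 3: calculated 37.3 vs reported 37.3 → residual 0.0 km
  Station 4: calculated 87.9 vs reported 59.8 → residual 28.1 km
Station 1, Station 2, Station 3 are mutually consistent (residuals ≈ 0); Station 4 is off by 28.1 km.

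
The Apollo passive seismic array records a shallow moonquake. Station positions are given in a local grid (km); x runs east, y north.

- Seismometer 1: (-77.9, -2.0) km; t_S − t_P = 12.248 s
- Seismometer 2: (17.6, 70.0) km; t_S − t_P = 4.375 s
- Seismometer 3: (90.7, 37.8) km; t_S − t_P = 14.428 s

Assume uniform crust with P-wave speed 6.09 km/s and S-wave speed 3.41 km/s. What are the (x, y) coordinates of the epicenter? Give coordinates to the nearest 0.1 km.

Distance from S−P lag: d = Δt · v_P v_S / (v_P − v_S) = Δt · (6.09·3.41)/(6.09−3.41) ≈ 7.7488·Δt.
So d_Seismometer 1 = 94.91, d_Seismometer 2 = 33.90, d_Seismometer 3 = 111.80 km.
Circle about each station: (x + 77.9)² + (y + 2.0)² = 94.91²; (x − 17.6)² + (y − 70.0)² = 33.90²; (x − 90.7)² + (y − 37.8)² = 111.80².
Subtracting the Seismometer 1 equation from the Seismometer 2 and Seismometer 3 equations removes the quadratic terms:
191.0 x + 144.0 y = 6996.05
337.2 x + 79.6 y = 91.59
Solving the 2×2 system: x ≈ -16.3, y ≈ 70.2 km.

x ≈ -16.3 km, y ≈ 70.2 km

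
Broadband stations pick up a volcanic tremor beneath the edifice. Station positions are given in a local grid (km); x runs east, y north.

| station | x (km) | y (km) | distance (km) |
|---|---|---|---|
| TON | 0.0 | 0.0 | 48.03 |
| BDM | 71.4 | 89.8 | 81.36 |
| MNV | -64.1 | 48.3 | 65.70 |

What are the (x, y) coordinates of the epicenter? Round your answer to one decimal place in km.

1.6 km east, 48.0 km north

Circle about each station: x² + y² = 48.03²; (x − 71.4)² + (y − 89.8)² = 81.36²; (x + 64.1)² + (y − 48.3)² = 65.70².
Subtracting the TON equation from the BDM and MNV equations removes the quadratic terms:
142.8 x + 179.6 y = 8849.43
-128.2 x + 96.6 y = 4432.09
Solving the 2×2 system: x ≈ 1.6, y ≈ 48.0 km.
Check against TON (with the unrounded x, y): √(x²+y²) = 48.03 ≈ 48.03 km. ✓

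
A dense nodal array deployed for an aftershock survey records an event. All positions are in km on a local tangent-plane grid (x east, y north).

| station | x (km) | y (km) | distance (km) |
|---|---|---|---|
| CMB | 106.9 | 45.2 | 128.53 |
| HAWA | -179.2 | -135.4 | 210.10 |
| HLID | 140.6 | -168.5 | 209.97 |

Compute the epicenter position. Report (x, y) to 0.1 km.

Circle about each station: (x − 106.9)² + (y − 45.2)² = 128.53²; (x + 179.2)² + (y + 135.4)² = 210.10²; (x − 140.6)² + (y + 168.5)² = 209.97².
Subtracting the CMB equation from the HAWA and HLID equations removes the quadratic terms:
-572.2 x − 361.2 y = 9353.10
67.4 x − 427.4 y = 7122.52
Solving the 2×2 system: x ≈ -5.3, y ≈ -17.5 km.

(-5.3, -17.5)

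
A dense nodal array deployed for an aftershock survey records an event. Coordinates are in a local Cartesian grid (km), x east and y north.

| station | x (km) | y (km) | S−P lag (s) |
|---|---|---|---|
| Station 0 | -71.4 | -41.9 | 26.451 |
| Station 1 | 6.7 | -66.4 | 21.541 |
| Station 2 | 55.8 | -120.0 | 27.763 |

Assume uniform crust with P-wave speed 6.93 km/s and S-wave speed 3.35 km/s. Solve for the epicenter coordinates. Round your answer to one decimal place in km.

Distance from S−P lag: d = Δt · v_P v_S / (v_P − v_S) = Δt · (6.93·3.35)/(6.93−3.35) ≈ 6.4848·Δt.
So d_Station 0 = 171.53, d_Station 1 = 139.69, d_Station 2 = 180.04 km.
Circle about each station: (x + 71.4)² + (y + 41.9)² = 171.53²; (x − 6.7)² + (y + 66.4)² = 139.69²; (x − 55.8)² + (y + 120.0)² = 180.04².
Subtracting the Station 0 equation from the Station 1 and Station 2 equations removes the quadratic terms:
156.2 x − 49.0 y = 7509.52
254.4 x − 156.2 y = 7668.21
Solving the 2×2 system: x ≈ 66.8, y ≈ 59.7 km.

66.8 km east, 59.7 km north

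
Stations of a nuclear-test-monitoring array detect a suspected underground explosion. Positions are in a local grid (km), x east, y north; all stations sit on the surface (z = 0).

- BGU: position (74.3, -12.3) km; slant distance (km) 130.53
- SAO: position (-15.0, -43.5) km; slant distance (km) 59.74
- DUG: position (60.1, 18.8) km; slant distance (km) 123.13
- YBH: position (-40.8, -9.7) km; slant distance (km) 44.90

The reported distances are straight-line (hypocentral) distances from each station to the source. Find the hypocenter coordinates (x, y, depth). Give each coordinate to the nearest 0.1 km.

Each station gives a sphere (x−x_i)² + (y−y_i)² + z² = d_i² (stations at z=0).
Subtracting the BGU sphere from SAO and DUG: z² cancels, leaving linear equations in x and y:
-178.6 x − 62.4 y = 9914.68
-28.4 x + 62.2 y = 170.75
Solving: x ≈ -48.703, y ≈ -19.492 km (keep extra digits for the depth step; rounded: -48.7, -19.5).
Then from the BGU sphere: z² = 130.53² − (x − 74.3)² − (y + 12.3)² with x = -48.703, y = -19.492, so z ≈ 43.088 ≈ 43.1 km.
Check against YBH (with the unrounded solution): distance 44.89 ≈ 44.90 km. ✓

(-48.7, -19.5, 43.1)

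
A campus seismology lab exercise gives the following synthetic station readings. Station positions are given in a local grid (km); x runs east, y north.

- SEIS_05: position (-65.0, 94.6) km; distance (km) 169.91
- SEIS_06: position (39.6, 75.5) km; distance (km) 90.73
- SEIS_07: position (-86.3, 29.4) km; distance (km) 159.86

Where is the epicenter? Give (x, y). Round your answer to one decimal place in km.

Circle about each station: (x + 65.0)² + (y − 94.6)² = 169.91²; (x − 39.6)² + (y − 75.5)² = 90.73²; (x + 86.3)² + (y − 29.4)² = 159.86².
Subtracting the SEIS_05 equation from the SEIS_06 and SEIS_07 equations removes the quadratic terms:
209.2 x − 38.2 y = 14731.73
-42.6 x − 130.4 y = -1547.92
Solving the 2×2 system: x ≈ 68.5, y ≈ -10.5 km.
Check against SEIS_05 (with the unrounded x, y): √((x + 65.0)²+(y − 94.6)²) = 169.91 ≈ 169.91 km. ✓

(68.5, -10.5)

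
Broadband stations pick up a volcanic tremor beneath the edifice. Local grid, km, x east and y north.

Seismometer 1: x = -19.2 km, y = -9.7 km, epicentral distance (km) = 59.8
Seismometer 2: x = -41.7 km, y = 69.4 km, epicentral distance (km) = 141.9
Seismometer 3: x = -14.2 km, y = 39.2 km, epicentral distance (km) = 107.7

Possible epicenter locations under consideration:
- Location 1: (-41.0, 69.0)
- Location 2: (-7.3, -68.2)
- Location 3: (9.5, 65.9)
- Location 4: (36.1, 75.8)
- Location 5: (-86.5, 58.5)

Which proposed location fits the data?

For each candidate, compare |candidate − station| to the reported distance:
Location 1: residuals Seismometer 1 21.9, Seismometer 2 141.1, Seismometer 3 67.6 → max 141.1 km
Location 2: residuals Seismometer 1 0.1, Seismometer 2 0.1, Seismometer 3 0.1 → max 0.1 km
Location 3: residuals Seismometer 1 21.1, Seismometer 2 90.6, Seismometer 3 72.0 → max 90.6 km
Location 4: residuals Seismometer 1 42.0, Seismometer 2 63.8, Seismometer 3 45.5 → max 63.8 km
Location 5: residuals Seismometer 1 36.0, Seismometer 2 95.8, Seismometer 3 32.9 → max 95.8 km
Only Location 2 has all residuals ≈ 0.

Location 2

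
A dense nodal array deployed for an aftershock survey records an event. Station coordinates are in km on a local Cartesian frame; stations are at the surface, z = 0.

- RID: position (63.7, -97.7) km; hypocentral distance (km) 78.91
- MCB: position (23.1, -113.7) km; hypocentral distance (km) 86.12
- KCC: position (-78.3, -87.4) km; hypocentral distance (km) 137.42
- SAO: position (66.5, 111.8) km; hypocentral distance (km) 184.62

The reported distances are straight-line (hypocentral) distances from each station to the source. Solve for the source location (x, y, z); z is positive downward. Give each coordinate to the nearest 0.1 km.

Each station gives a sphere (x−x_i)² + (y−y_i)² + z² = d_i² (stations at z=0).
Subtracting the RID sphere from MCB and KCC: z² cancels, leaving linear equations in x and y:
-81.2 x − 32.0 y = -1331.55
-284.0 x + 20.6 y = -12490.80
Solving: x ≈ 39.694, y ≈ -59.113 km (keep extra digits for the depth step; rounded: 39.7, -59.1).
Then from the RID sphere: z² = 78.91² − (x − 63.7)² − (y + 97.7)² with x = 39.694, y = -59.113, so z ≈ 64.510 ≈ 64.5 km.
Check against SAO (with the unrounded solution): distance 184.64 ≈ 184.62 km. ✓

(39.7, -59.1, 64.5)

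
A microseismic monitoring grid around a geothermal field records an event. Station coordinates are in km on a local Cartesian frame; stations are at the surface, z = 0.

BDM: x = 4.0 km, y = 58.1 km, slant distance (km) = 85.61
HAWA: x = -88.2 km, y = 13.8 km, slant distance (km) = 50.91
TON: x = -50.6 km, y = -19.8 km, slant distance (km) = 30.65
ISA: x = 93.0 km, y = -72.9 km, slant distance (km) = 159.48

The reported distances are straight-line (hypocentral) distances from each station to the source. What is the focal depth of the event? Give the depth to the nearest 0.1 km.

depth ≈ 26.3 km

Each station gives a sphere (x−x_i)² + (y−y_i)² + z² = d_i² (stations at z=0).
Subtracting the BDM sphere from HAWA and TON: z² cancels, leaving linear equations in x and y:
-184.4 x − 88.6 y = 9315.31
-109.2 x − 155.8 y = 5950.44
Solving: x ≈ -48.499, y ≈ -4.200 km (keep extra digits for the depth step; rounded: -48.5, -4.2).
Then from the BDM sphere: z² = 85.61² − (x − 4.0)² − (y − 58.1)² with x = -48.499, y = -4.200, so z ≈ 26.299 ≈ 26.3 km.
Check against ISA (with the unrounded solution): distance 159.48 ≈ 159.48 km. ✓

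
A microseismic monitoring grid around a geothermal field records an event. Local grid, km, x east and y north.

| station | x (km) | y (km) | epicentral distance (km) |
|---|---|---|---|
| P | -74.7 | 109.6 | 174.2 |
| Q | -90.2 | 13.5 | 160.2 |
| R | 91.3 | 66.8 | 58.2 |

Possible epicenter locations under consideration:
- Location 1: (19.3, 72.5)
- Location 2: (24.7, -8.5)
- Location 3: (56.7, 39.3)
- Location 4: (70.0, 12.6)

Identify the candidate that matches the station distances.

Location 4

For each candidate, compare |candidate − station| to the reported distance:
Location 1: residuals P 73.1, Q 35.8, R 14.0 → max 73.1 km
Location 2: residuals P 19.8, Q 43.2, R 42.3 → max 43.2 km
Location 3: residuals P 25.2, Q 11.1, R 14.0 → max 25.2 km
Location 4: residuals P 0.0, Q 0.0, R 0.0 → max 0.0 km
Only Location 4 has all residuals ≈ 0.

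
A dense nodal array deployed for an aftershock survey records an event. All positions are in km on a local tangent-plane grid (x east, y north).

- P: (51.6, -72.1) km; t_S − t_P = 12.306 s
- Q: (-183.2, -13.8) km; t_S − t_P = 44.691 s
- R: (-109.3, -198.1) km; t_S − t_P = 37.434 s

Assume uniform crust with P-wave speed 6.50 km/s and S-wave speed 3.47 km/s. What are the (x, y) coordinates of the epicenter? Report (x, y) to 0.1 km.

Distance from S−P lag: d = Δt · v_P v_S / (v_P − v_S) = Δt · (6.50·3.47)/(6.50−3.47) ≈ 7.4439·Δt.
So d_P = 91.60, d_Q = 332.68, d_R = 278.65 km.
Circle about each station: (x − 51.6)² + (y + 72.1)² = 91.60²; (x + 183.2)² + (y + 13.8)² = 332.68²; (x + 109.3)² + (y + 198.1)² = 278.65².
Subtracting the P equation from the Q and R equations removes the quadratic terms:
-469.6 x + 116.6 y = -76393.71
-321.8 x − 252.0 y = -25926.13
Solving the 2×2 system: x ≈ 142.9, y ≈ -79.6 km.

142.9 km east, -79.6 km north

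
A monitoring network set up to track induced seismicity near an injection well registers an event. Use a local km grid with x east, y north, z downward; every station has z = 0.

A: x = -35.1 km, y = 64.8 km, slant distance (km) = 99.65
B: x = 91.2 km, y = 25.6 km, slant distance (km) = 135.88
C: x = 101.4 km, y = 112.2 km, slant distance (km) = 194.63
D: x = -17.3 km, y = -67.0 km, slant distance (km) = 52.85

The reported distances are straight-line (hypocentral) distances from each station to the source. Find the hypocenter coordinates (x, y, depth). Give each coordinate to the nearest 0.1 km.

Each station gives a sphere (x−x_i)² + (y−y_i)² + z² = d_i² (stations at z=0).
Subtracting the A sphere from B and C: z² cancels, leaving linear equations in x and y:
252.6 x − 78.4 y = -4991.50
273.0 x + 94.8 y = -10510.96
Solving: x ≈ -28.606, y ≈ -28.498 km (keep extra digits for the depth step; rounded: -28.6, -28.5).
Then from the A sphere: z² = 99.65² − (x + 35.1)² − (y − 64.8)² with x = -28.606, y = -28.498, so z ≈ 34.401 ≈ 34.4 km.
Check against D (with the unrounded solution): distance 52.85 ≈ 52.85 km. ✓

x ≈ -28.6 km, y ≈ -28.5 km, depth ≈ 34.4 km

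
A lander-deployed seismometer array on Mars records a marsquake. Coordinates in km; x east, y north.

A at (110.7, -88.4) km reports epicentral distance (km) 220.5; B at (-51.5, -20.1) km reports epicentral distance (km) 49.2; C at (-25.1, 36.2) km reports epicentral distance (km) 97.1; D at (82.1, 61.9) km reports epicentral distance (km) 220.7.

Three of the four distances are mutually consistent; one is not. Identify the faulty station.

D

Solve using three stations at a time. Using A, B, C (subtract circle equations pairwise → linear system) gives (x, y) ≈ (-100.5, -25.0).
Distances from that point to each station vs reported:
  A: calculated 220.5 vs reported 220.5 → residual 0.0 km
  B: calculated 49.3 vs reported 49.2 → residual 0.1 km
  C: calculated 97.1 vs reported 97.1 → residual 0.0 km
  D: calculated 202.2 vs reported 220.7 → residual 18.5 km
A, B, C are mutually consistent (residuals ≈ 0); D is off by 18.5 km.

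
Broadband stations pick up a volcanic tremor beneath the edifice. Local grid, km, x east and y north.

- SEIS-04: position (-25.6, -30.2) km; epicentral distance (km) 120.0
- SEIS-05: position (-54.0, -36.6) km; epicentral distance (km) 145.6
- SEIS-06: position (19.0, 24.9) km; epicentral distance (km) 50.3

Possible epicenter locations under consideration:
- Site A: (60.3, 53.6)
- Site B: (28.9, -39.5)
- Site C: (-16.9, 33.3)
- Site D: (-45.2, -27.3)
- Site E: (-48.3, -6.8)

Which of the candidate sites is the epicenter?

Site A

For each candidate, compare |candidate − station| to the reported distance:
Site A: residuals SEIS-04 0.0, SEIS-05 0.0, SEIS-06 0.0 → max 0.0 km
Site B: residuals SEIS-04 64.7, SEIS-05 62.6, SEIS-06 14.9 → max 64.7 km
Site C: residuals SEIS-04 55.9, SEIS-05 66.5, SEIS-06 13.4 → max 66.5 km
Site D: residuals SEIS-04 100.2, SEIS-05 132.8, SEIS-06 32.4 → max 132.8 km
Site E: residuals SEIS-04 87.4, SEIS-05 115.3, SEIS-06 24.1 → max 115.3 km
Only Site A has all residuals ≈ 0.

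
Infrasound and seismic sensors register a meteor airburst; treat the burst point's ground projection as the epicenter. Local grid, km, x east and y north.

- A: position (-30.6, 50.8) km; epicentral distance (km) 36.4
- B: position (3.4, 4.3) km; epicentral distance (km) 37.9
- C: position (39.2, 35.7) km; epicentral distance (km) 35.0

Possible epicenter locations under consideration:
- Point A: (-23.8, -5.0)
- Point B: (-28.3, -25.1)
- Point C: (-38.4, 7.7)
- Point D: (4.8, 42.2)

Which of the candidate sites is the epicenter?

Point D

For each candidate, compare |candidate − station| to the reported distance:
Point A: residuals A 19.8, B 9.2, C 40.0 → max 40.0 km
Point B: residuals A 39.5, B 5.3, C 55.8 → max 55.8 km
Point C: residuals A 7.4, B 4.0, C 47.5 → max 47.5 km
Point D: residuals A 0.0, B 0.0, C 0.0 → max 0.0 km
Only Point D has all residuals ≈ 0.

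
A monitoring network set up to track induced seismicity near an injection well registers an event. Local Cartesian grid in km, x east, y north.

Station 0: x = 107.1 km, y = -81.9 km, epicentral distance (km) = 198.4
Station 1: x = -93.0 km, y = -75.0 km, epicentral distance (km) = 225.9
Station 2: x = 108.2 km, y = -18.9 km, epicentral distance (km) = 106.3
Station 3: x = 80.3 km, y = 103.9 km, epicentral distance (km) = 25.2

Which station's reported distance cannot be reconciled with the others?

Solve using three stations at a time. Using Station 1, Station 2, Station 3 (subtract circle equations pairwise → linear system) gives (x, y) ≈ (70.8, 80.6).
Distances from that point to each station vs reported:
  Station 0: calculated 166.5 vs reported 198.4 → residual 31.9 km
  Station 1: calculated 225.9 vs reported 225.9 → residual 0.0 km
  Station 2: calculated 106.3 vs reported 106.3 → residual 0.0 km
  Station 3: calculated 25.2 vs reported 25.2 → residual 0.0 km
Station 1, Station 2, Station 3 are mutually consistent (residuals ≈ 0); Station 0 is off by 31.9 km.

Station 0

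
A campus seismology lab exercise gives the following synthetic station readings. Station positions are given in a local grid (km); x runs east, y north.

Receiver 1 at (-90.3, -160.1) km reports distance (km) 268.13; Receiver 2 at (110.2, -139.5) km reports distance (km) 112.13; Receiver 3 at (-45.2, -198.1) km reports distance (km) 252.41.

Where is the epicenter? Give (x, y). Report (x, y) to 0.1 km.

Circle about each station: (x + 90.3)² + (y + 160.1)² = 268.13²; (x − 110.2)² + (y + 139.5)² = 112.13²; (x + 45.2)² + (y + 198.1)² = 252.41².
Subtracting the Receiver 1 equation from the Receiver 2 and Receiver 3 equations removes the quadratic terms:
401.0 x + 41.2 y = 57138.75
90.2 x − 76.0 y = 15683.44
Solving the 2×2 system: x ≈ 145.9, y ≈ -33.2 km.

(145.9, -33.2)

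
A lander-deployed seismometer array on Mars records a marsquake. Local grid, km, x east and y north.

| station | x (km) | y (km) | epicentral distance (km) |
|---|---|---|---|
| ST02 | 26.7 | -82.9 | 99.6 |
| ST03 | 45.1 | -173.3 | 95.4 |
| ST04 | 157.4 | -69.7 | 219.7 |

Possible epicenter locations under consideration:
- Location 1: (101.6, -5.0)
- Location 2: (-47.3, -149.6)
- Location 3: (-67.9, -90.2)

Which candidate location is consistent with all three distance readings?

Location 2

For each candidate, compare |candidate − station| to the reported distance:
Location 1: residuals ST02 8.5, ST03 82.1, ST04 134.3 → max 134.3 km
Location 2: residuals ST02 0.0, ST03 0.0, ST04 0.0 → max 0.0 km
Location 3: residuals ST02 4.7, ST03 44.9, ST04 6.5 → max 44.9 km
Only Location 2 has all residuals ≈ 0.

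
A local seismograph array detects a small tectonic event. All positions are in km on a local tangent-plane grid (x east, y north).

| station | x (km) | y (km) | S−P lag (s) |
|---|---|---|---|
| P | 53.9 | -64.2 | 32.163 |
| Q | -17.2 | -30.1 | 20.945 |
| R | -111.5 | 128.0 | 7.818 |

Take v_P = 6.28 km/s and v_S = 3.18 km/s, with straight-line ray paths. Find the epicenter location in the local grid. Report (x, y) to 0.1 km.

-94.2 km east, 80.7 km north

Distance from S−P lag: d = Δt · v_P v_S / (v_P − v_S) = Δt · (6.28·3.18)/(6.28−3.18) ≈ 6.4421·Δt.
So d_P = 207.20, d_Q = 134.93, d_R = 50.36 km.
Circle about each station: (x − 53.9)² + (y + 64.2)² = 207.20²; (x + 17.2)² + (y + 30.1)² = 134.93²; (x + 111.5)² + (y − 128.0)² = 50.36².
Subtracting the P equation from the Q and R equations removes the quadratic terms:
-142.2 x + 68.2 y = 18900.74
-330.8 x + 384.4 y = 62185.11
Solving the 2×2 system: x ≈ -94.2, y ≈ 80.7 km.
Check against P (with the unrounded x, y): √((x − 53.9)²+(y + 64.2)²) = 207.20 ≈ 207.20 km. ✓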